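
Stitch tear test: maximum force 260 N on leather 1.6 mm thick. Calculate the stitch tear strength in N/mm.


162.5 N/mm


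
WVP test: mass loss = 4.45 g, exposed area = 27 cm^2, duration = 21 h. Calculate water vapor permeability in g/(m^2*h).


78.48 g/(m^2*h)

WVP = mass_loss / (area x time) x 10000
WVP = 4.45 / (27 x 21) x 10000
WVP = 4.45 / 567 x 10000 = 78.48 g/(m^2*h)


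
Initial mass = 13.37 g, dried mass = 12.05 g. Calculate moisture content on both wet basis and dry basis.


Moisture lost = 13.37 - 12.05 = 1.32 g
Wet basis MC = 1.32 / 13.37 x 100 = 9.9%
Dry basis MC = 1.32 / 12.05 x 100 = 11.0%


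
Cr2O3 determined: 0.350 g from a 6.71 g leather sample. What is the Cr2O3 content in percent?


Cr2O3% = 0.350 / 6.71 x 100
Cr2O3% = 5.22%


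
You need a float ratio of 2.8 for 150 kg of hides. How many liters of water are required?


420.0 L


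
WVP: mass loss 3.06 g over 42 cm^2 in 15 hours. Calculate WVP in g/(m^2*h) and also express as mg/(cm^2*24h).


WVP = 3.06 / (42 x 15) x 10000 = 48.57 g/(m^2*h)
Mass loss in mg = 3.06 x 1000 = 3060 mg
Per cm^2 per 24h in mg: 3060 x 24 / (42 x 15) = 73440 / 630 = 116.57 mg/(cm^2*24h)


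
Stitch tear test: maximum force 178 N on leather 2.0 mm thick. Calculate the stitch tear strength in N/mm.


89.0 N/mm

Stitch tear strength = force / thickness
STS = 178 / 2.0 = 89.0 N/mm


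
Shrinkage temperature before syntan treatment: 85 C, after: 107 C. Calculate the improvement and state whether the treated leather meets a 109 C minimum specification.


Improvement = 22 C
Meets 109 C spec: No

Improvement = 107 - 85 = 22 C
Spec check: 107 C >= 109 C? No


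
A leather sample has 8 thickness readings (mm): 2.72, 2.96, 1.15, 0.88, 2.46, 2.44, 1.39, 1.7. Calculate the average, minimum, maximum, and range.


Sum = 15.70
Average = 15.70 / 8 = 1.96 mm
Minimum = 0.88 mm
Maximum = 2.96 mm
Range = 2.96 - 0.88 = 2.08 mm


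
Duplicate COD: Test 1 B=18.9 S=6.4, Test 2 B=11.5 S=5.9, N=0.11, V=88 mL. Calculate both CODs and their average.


COD1 = (18.9 - 6.4) x 0.11 x 8000 / 88 = 125.0 mg/L
COD2 = (11.5 - 5.9) x 0.11 x 8000 / 88 = 56.0 mg/L
Average = (125.0 + 56.0) / 2 = 90.5 mg/L


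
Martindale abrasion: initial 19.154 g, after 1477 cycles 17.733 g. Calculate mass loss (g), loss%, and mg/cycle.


Mass loss = 1.421 g
Loss = 7.42%
Rate = 0.962 mg/cycle

Loss = 19.154 - 17.733 = 1.421 g
Loss% = 1.421 / 19.154 x 100 = 7.42%
Rate = 1.421 / 1477 x 1000 = 0.962 mg/cycle


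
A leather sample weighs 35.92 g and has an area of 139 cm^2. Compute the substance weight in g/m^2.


2584.2 g/m^2


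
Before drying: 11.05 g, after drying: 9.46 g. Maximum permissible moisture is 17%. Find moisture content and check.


MC = (11.05 - 9.46) / 11.05 x 100 = 14.4%
Maximum: 17%
Acceptable: Yes


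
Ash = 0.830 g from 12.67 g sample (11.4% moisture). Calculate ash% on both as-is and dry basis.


As-is ash% = 0.830 / 12.67 x 100 = 6.55%
Dry mass = 12.67 x (100 - 11.4) / 100 = 11.22562 g
Dry-basis ash% = 0.830 / 11.22562 x 100 = 7.39%


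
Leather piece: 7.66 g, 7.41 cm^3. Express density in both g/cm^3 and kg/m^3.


1.034 g/cm^3
1034 kg/m^3


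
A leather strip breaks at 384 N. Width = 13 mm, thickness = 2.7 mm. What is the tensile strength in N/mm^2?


Cross-sectional area = 13 x 2.7 = 35.1 mm^2
Tensile strength = 384 / 35.1 = 10.94 N/mm^2


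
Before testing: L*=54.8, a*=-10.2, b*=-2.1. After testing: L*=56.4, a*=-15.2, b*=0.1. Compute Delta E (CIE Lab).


dL = 56.4 - 54.8 = 1.6
da = -15.2 - (-10.2) = -5.0
db = 0.1 - (-2.1) = 2.2
dE = sqrt((1.6)^2 + (-5.0)^2 + (2.2)^2) = 5.69


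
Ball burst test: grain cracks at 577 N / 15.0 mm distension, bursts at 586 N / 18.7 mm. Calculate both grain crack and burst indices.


Crack index = 38.5 N/mm
Burst index = 31.3 N/mm

Crack index = 577 / 15.0 = 38.5 N/mm
Burst index = 586 / 18.7 = 31.3 N/mm


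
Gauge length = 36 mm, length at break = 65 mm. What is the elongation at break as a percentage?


80.6%

Extension = 65 - 36 = 29 mm
Elongation = 29 / 36 x 100 = 80.6%


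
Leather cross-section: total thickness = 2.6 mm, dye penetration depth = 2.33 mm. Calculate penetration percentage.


Penetration% = 2.33 / 2.6 x 100
Penetration = 89.6%


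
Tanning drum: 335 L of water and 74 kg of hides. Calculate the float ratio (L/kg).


Float ratio = water / hide weight
Ratio = 335 / 74 = 4.5


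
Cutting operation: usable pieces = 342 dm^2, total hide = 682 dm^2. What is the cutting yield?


50.1%


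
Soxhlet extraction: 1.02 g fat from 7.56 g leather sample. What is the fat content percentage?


13.5%


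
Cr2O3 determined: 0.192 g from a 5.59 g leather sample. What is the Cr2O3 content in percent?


3.43%

Cr2O3% = 0.192 / 5.59 x 100
Cr2O3% = 3.43%


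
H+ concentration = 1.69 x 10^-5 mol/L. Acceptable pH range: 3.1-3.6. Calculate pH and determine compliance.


pH = -log10(1.69 x 10^-5) = 4.77
Range: 3.1 to 3.6
Compliant: No


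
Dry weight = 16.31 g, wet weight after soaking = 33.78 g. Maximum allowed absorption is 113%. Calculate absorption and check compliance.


Absorption = 107.1%
Compliant: Yes

WA = (33.78 - 16.31) / 16.31 x 100 = 107.1%
Maximum allowed: 113%
Compliant: Yes


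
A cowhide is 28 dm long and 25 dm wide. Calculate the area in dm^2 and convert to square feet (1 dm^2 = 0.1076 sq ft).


700 dm^2
75.32 sq ft


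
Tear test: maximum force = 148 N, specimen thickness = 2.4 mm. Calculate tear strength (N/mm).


61.7 N/mm

Tear strength = force / thickness
Tear = 148 / 2.4 = 61.7 N/mm


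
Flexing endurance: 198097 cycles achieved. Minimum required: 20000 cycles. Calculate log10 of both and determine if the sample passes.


Achieved: log10 = 5.30
Required: log10 = 4.30
Passes: Yes

log10(198097) = 5.30
log10(20000) = 4.30
Passes: Yes


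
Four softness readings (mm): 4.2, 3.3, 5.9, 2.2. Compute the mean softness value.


Sum = 4.2 + 3.3 + 5.9 + 2.2
Mean = 15.6 / 4 = 3.90 mm


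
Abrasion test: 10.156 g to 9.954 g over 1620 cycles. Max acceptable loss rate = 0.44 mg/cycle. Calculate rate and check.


Loss = 10.156 - 9.954 = 0.202 g
Rate = 0.202 g / 1620 cycles x 1000 = 0.125 mg/cycle
Max = 0.44 mg/cycle
Passes: Yes


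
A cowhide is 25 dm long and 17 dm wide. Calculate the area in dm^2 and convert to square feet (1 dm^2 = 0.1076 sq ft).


425 dm^2
45.73 sq ft

Area = 25 x 17 = 425 dm^2
Conversion: 425 x 0.1076 = 45.73 sq ft


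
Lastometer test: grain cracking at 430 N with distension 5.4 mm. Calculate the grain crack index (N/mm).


79.6 N/mm

Grain crack index = force / distension
Index = 430 / 5.4 = 79.6 N/mm


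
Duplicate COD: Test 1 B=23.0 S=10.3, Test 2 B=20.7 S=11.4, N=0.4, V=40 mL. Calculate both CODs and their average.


COD1 = (23.0 - 10.3) x 0.4 x 8000 / 40 = 1016.0 mg/L
COD2 = (20.7 - 11.4) x 0.4 x 8000 / 40 = 744.0 mg/L
Average = (1016.0 + 744.0) / 2 = 880.0 mg/L


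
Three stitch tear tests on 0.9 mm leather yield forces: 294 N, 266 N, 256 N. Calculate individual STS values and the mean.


STS1 = 326.7 N/mm
STS2 = 295.6 N/mm
STS3 = 284.4 N/mm
Mean = 302.2 N/mm

STS1 = 294 / 0.9 = 326.7 N/mm
STS2 = 266 / 0.9 = 295.6 N/mm
STS3 = 256 / 0.9 = 284.4 N/mm
Mean = (326.7 + 295.6 + 284.4) / 3 = 302.2 N/mm


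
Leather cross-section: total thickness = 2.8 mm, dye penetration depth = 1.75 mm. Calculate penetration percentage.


Penetration% = 1.75 / 2.8 x 100
Penetration = 62.5%


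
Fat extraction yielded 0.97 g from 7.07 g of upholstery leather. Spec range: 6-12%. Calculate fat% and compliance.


Fat% = 0.97 / 7.07 x 100 = 13.7%
Spec range: 6-12%
Compliant: No


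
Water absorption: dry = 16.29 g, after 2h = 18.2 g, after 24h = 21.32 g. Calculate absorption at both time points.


2h absorption = 11.7%
24h absorption = 30.9%

WA (2h) = (18.2 - 16.29) / 16.29 x 100 = 11.7%
WA (24h) = (21.32 - 16.29) / 16.29 x 100 = 30.9%


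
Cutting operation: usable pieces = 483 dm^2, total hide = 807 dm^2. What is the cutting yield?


59.9%


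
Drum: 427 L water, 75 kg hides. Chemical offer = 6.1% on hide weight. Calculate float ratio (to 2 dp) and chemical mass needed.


Float ratio = 427 / 75 = 5.69
Chemical = 75 x 6.1 / 100 = 4.575 kg


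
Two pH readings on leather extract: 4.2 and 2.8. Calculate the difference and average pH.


Difference = 1.4
Average pH = 3.50


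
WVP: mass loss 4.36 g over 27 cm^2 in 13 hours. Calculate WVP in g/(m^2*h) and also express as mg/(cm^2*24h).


WVP = 124.22 g/(m^2*h)
Daily rate = 298.12 mg/(cm^2*24h)

WVP = 4.36 / (27 x 13) x 10000 = 124.22 g/(m^2*h)
Mass loss in mg = 4.36 x 1000 = 4360 mg
Per cm^2 per 24h in mg: 4360 x 24 / (27 x 13) = 104640 / 351 = 298.12 mg/(cm^2*24h)


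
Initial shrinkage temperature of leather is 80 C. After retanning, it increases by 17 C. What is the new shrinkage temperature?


97 C


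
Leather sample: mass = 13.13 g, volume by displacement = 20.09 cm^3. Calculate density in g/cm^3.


Density = mass / volume
Density = 13.13 / 20.09 = 0.654 g/cm^3


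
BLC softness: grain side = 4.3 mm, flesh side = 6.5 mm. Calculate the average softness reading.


5.40 mm

Average = (4.3 + 6.5) / 2
Average = 5.40 mm


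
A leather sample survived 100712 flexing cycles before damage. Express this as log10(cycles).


log10(100712) = 5.00


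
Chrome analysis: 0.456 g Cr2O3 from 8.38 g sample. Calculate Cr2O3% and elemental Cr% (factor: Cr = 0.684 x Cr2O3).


Cr2O3% = 0.456 / 8.38 x 100 = 5.44%
Cr% = 5.44 x 0.684 = 3.72%


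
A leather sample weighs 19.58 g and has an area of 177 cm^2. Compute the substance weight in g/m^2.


1106.2 g/m^2

Substance weight = mass / area x 10000
SW = 19.58 / 177 x 10000
SW = 1106.2 g/m^2


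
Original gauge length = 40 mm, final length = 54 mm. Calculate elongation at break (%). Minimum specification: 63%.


Elongation = 35.0%
Meets spec: No

Extension = 54 - 40 = 14 mm
Elongation = 14 / 40 x 100 = 35.0%
Minimum required: 63%
Meets specification: No


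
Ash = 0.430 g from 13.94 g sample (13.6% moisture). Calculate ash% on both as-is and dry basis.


As-is ash = 3.08%
Dry-basis ash = 3.57%


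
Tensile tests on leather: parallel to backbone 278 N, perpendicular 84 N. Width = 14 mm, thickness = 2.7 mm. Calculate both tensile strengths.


Area = 14 x 2.7 = 37.8 mm^2
TS (parallel) = 278 / 37.8 = 7.35 N/mm^2
TS (perpendicular) = 84 / 37.8 = 2.22 N/mm^2


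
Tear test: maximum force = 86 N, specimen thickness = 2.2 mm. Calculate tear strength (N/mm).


39.1 N/mm

Tear strength = force / thickness
Tear = 86 / 2.2 = 39.1 N/mm


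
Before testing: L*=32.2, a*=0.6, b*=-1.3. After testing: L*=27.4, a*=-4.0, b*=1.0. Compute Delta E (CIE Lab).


dL = 27.4 - 32.2 = -4.8
da = -4.0 - 0.6 = -4.6
db = 1.0 - (-1.3) = 2.3
dE = sqrt((-4.8)^2 + (-4.6)^2 + (2.3)^2) = 7.03


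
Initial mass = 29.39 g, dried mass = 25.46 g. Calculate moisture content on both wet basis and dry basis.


Wet basis = 13.4%
Dry basis = 15.4%


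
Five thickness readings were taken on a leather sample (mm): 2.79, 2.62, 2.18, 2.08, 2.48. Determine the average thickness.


Sum = 2.79 + 2.62 + 2.18 + 2.08 + 2.48 = 12.15
Average = 12.15 / 5 = 2.43 mm


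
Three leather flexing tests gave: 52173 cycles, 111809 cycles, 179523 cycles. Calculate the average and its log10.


Average = 114502 cycles
log10 = 5.06


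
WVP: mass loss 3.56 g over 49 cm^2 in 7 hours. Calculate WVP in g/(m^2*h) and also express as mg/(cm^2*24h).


WVP = 3.56 / (49 x 7) x 10000 = 103.79 g/(m^2*h)
Mass loss in mg = 3.56 x 1000 = 3560 mg
Per cm^2 per 24h in mg: 3560 x 24 / (49 x 7) = 85440 / 343 = 249.10 mg/(cm^2*24h)


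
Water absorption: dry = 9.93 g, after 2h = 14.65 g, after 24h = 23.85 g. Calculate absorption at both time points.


WA (2h) = (14.65 - 9.93) / 9.93 x 100 = 47.5%
WA (24h) = (23.85 - 9.93) / 9.93 x 100 = 140.2%


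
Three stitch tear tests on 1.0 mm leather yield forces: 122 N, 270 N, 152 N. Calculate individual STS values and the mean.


STS1 = 122.0 N/mm
STS2 = 270.0 N/mm
STS3 = 152.0 N/mm
Mean = 181.3 N/mm

STS1 = 122 / 1.0 = 122.0 N/mm
STS2 = 270 / 1.0 = 270.0 N/mm
STS3 = 152 / 1.0 = 152.0 N/mm
Mean = (122.0 + 270.0 + 152.0) / 3 = 181.3 N/mm


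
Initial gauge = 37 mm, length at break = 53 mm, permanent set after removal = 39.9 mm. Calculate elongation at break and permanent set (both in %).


Elongation at break = 43.2%
Permanent set = 7.8%


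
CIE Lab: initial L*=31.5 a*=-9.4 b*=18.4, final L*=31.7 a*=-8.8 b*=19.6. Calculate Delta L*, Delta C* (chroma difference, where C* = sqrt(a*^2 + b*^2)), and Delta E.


Delta L* = 31.7 - 31.5 = 0.2
C1* = sqrt((-9.4)^2 + (18.4)^2) = 20.662
C2* = sqrt((-8.8)^2 + (19.6)^2) = 21.485
Delta C* = 21.485 - 20.662 = 0.82
Delta E = sqrt((0.2)^2 + (0.6)^2 + (1.2)^2) = 1.36


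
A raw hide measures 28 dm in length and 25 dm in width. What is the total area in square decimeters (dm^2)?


700 dm^2


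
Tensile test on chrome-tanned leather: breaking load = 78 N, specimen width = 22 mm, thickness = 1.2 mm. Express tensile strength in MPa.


2.95 MPa


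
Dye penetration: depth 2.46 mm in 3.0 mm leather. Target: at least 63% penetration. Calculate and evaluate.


Penetration = 2.46 / 3.0 x 100 = 82.0%
Target: 63%
Meets target: Yes


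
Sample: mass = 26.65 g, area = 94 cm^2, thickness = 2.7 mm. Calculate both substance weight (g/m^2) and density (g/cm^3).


SW = 26.65 / 94 x 10000 = 2835.1 g/m^2
Volume = 94 x 2.7 / 10 = 25.38 cm^3
Density = 26.65 / 25.38 = 1.050 g/cm^3


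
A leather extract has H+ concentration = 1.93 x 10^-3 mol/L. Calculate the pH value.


pH = -log10[H+]
pH = -log10(1.93 x 10^-3) = 2.71


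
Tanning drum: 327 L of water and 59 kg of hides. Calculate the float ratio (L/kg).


5.5

Float ratio = water / hide weight
Ratio = 327 / 59 = 5.5


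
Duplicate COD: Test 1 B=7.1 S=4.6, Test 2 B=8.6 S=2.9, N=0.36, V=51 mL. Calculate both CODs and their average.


COD1 = (7.1 - 4.6) x 0.36 x 8000 / 51 = 141.2 mg/L
COD2 = (8.6 - 2.9) x 0.36 x 8000 / 51 = 321.9 mg/L
Average = (141.2 + 321.9) / 2 = 231.6 mg/L


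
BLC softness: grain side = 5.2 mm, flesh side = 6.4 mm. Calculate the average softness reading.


5.80 mm

Average = (5.2 + 6.4) / 2
Average = 5.80 mm


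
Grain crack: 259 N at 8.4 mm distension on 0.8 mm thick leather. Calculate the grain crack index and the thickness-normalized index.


Crack index = 30.8 N/mm
Normalized index = 38.5 N/mm per mm


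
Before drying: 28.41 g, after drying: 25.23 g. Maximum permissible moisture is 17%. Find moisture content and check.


Moisture content = 11.2%
Acceptable: Yes

MC = (28.41 - 25.23) / 28.41 x 100 = 11.2%
Maximum: 17%
Acceptable: Yes


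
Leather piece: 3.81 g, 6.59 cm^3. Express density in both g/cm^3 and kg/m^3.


0.578 g/cm^3
578 kg/m^3

Density = 3.81 / 6.59 = 0.578 g/cm^3
Convert: 0.578 x 1000 = 578 kg/m^3


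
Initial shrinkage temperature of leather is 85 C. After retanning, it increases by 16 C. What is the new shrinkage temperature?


101 C

New Ts = 85 + 16 = 101 C


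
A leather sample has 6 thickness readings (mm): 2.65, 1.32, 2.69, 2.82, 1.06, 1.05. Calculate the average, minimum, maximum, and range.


Sum = 11.59
Average = 11.59 / 6 = 1.93 mm
Minimum = 1.05 mm
Maximum = 2.82 mm
Range = 2.82 - 1.05 = 1.77 mm


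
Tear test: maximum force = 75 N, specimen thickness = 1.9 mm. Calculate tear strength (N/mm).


39.5 N/mm


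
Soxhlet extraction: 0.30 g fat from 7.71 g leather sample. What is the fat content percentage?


3.9%

Fat content = 0.30 / 7.71 x 100
Fat = 3.9%


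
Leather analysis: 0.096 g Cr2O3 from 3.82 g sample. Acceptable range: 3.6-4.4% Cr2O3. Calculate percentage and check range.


Cr2O3 = 2.51%
Within range: No

Cr2O3% = 0.096 / 3.82 x 100 = 2.51%
Acceptable range: 3.6 to 4.4%
Within range: No


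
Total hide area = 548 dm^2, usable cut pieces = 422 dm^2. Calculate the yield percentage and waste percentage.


Yield = 422 / 548 x 100 = 77.0%
Waste = 548 - 422 = 126 dm^2
Waste% = 100 - 77.0 = 23.0%


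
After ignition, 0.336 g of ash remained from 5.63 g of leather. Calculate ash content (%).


Ash% = 0.336 / 5.63 x 100
Ash% = 5.97%


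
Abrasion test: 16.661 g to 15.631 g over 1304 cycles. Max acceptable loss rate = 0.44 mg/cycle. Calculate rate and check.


Loss = 16.661 - 15.631 = 1.030 g
Rate = 1.030 g / 1304 cycles x 1000 = 0.790 mg/cycle
Max = 0.44 mg/cycle
Passes: No


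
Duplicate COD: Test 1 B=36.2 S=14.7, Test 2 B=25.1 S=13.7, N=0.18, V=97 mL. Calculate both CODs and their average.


COD1 = 319.2 mg/L
COD2 = 169.2 mg/L
Average = 244.2 mg/L

COD1 = (36.2 - 14.7) x 0.18 x 8000 / 97 = 319.2 mg/L
COD2 = (25.1 - 13.7) x 0.18 x 8000 / 97 = 169.2 mg/L
Average = (319.2 + 169.2) / 2 = 244.2 mg/L


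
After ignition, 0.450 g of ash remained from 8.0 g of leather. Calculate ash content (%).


5.63%

Ash% = 0.450 / 8.0 x 100
Ash% = 5.63%


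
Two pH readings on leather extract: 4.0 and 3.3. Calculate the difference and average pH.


Difference = 0.7
Average pH = 3.65

Difference = |4.0 - 3.3| = 0.7
Average = (4.0 + 3.3) / 2 = 3.65


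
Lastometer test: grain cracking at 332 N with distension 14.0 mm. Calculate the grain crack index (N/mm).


23.7 N/mm

Grain crack index = force / distension
Index = 332 / 14.0 = 23.7 N/mm


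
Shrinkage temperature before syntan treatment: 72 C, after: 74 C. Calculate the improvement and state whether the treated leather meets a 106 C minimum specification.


Improvement = 2 C
Meets 106 C spec: No

Improvement = 74 - 72 = 2 C
Spec check: 74 C >= 106 C? No


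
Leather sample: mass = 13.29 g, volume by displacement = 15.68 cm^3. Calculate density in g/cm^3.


0.848 g/cm^3


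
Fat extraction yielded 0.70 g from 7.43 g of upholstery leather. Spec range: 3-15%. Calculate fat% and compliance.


Fat content = 9.4%
Compliant: Yes

Fat% = 0.70 / 7.43 x 100 = 9.4%
Spec range: 3-15%
Compliant: Yes


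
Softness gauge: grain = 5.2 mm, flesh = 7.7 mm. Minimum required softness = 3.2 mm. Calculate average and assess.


Average softness = 6.45 mm
Meets requirement: Yes

Average = (5.2 + 7.7) / 2 = 6.45 mm
Minimum = 3.2 mm
Meets requirement: Yes


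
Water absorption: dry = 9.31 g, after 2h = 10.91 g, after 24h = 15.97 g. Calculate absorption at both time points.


2h absorption = 17.2%
24h absorption = 71.5%


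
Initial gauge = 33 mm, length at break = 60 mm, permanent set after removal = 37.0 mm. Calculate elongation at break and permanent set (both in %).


Elongation at break = 81.8%
Permanent set = 12.1%


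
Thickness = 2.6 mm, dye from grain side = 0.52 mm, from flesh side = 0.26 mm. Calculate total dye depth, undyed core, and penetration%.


Total dyed = 0.78 mm
Undyed core = 1.82 mm
Penetration = 30.0%

Total dyed = 0.52 + 0.26 = 0.78 mm
Undyed core = 2.6 - 0.78 = 1.82 mm
Penetration = 0.78 / 2.6 x 100 = 30.0%


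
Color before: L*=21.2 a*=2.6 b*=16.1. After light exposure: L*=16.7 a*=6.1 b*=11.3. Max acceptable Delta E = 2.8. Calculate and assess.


dL = -4.5, da = 3.5, db = -4.8
dE = sqrt((-4.5)^2 + (3.5)^2 + (-4.8)^2) = 7.45
Max = 2.8
Passes: No


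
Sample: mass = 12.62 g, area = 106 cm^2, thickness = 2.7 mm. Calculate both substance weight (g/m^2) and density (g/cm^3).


SW = 12.62 / 106 x 10000 = 1190.6 g/m^2
Volume = 106 x 2.7 / 10 = 28.62 cm^3
Density = 12.62 / 28.62 = 0.441 g/cm^3


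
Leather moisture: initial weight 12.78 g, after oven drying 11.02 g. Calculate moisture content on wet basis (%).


13.8%

Moisture = 12.78 - 11.02 = 1.76 g
MC = 1.76 / 12.78 x 100 = 13.8%


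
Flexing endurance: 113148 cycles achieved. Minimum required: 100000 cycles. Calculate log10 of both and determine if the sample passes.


Achieved: log10 = 5.05
Required: log10 = 5.00
Passes: Yes


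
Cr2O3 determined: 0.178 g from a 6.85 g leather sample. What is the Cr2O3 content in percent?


Cr2O3% = 0.178 / 6.85 x 100
Cr2O3% = 2.60%


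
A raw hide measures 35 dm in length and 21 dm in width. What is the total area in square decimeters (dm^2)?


735 dm^2

Area = length x width
Area = 35 x 21 = 735 dm^2


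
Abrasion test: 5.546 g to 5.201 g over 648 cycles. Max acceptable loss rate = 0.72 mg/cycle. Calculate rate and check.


Loss = 5.546 - 5.201 = 0.345 g
Rate = 0.345 g / 648 cycles x 1000 = 0.532 mg/cycle
Max = 0.72 mg/cycle
Passes: Yes


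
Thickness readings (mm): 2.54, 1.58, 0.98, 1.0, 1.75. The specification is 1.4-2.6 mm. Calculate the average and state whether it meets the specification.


Average = 1.57 mm
Within specification: Yes

Sum = 7.85
Average = 7.85 / 5 = 1.57 mm
Specification range: 1.4 to 2.6 mm
Within spec: Yes


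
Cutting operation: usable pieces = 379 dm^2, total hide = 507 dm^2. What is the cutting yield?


Yield = usable / total x 100
Yield = 379 / 507 x 100 = 74.8%


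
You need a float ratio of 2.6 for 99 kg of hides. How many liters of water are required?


257.4 L


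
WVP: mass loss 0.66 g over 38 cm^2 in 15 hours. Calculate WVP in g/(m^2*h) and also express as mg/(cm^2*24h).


WVP = 11.58 g/(m^2*h)
Daily rate = 27.79 mg/(cm^2*24h)


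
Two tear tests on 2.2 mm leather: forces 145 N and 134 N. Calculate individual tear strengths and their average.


Tear 1 = 145 / 2.2 = 65.9 N/mm
Tear 2 = 134 / 2.2 = 60.9 N/mm
Average = (65.9 + 60.9) / 2 = 63.4 N/mm


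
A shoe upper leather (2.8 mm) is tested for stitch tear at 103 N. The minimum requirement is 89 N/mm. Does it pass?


STS = 36.8 N/mm
Passes: No


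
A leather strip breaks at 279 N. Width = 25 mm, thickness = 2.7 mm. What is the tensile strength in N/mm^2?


4.13 N/mm^2


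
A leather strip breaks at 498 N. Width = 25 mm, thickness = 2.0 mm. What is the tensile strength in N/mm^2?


9.96 N/mm^2

Cross-sectional area = 25 x 2.0 = 50.0 mm^2
Tensile strength = 498 / 50.0 = 9.96 N/mm^2


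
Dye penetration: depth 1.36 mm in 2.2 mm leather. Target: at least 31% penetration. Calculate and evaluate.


Penetration = 1.36 / 2.2 x 100 = 61.8%
Target: 31%
Meets target: Yes


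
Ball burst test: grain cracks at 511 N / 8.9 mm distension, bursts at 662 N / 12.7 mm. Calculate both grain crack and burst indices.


Crack index = 511 / 8.9 = 57.4 N/mm
Burst index = 662 / 12.7 = 52.1 N/mm


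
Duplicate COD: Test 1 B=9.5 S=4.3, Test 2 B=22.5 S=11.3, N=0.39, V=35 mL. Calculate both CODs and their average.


COD1 = 463.5 mg/L
COD2 = 998.4 mg/L
Average = 731.0 mg/L


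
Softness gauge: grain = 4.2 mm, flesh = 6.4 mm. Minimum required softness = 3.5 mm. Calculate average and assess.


Average softness = 5.30 mm
Meets requirement: Yes

Average = (4.2 + 6.4) / 2 = 5.30 mm
Minimum = 3.5 mm
Meets requirement: Yes


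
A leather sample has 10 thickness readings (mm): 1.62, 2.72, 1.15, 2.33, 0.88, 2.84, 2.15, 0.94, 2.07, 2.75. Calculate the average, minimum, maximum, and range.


Average = 1.95 mm
Min = 0.88 mm
Max = 2.84 mm
Range = 1.96 mm


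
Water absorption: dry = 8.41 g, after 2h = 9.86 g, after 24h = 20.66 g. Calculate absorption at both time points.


WA (2h) = (9.86 - 8.41) / 8.41 x 100 = 17.2%
WA (24h) = (20.66 - 8.41) / 8.41 x 100 = 145.7%


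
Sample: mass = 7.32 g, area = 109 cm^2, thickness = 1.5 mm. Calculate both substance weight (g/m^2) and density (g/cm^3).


SW = 7.32 / 109 x 10000 = 671.6 g/m^2
Volume = 109 x 1.5 / 10 = 16.35 cm^3
Density = 7.32 / 16.35 = 0.448 g/cm^3


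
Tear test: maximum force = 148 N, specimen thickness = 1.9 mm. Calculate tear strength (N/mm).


Tear strength = force / thickness
Tear = 148 / 1.9 = 77.9 N/mm


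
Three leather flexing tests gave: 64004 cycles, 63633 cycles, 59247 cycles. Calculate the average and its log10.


Average = (64004 + 63633 + 59247) / 3 = 62295 cycles
log10(62295) = 4.79


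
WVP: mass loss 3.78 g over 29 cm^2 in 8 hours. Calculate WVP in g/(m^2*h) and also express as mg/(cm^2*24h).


WVP = 3.78 / (29 x 8) x 10000 = 162.93 g/(m^2*h)
Mass loss in mg = 3.78 x 1000 = 3780 mg
Per cm^2 per 24h in mg: 3780 x 24 / (29 x 8) = 90720 / 232 = 391.03 mg/(cm^2*24h)


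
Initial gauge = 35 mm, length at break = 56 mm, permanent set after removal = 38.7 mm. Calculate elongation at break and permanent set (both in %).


Elongation at break = 60.0%
Permanent set = 10.6%

Elongation at break = (56 - 35) / 35 x 100 = 60.0%
Permanent set = (38.7 - 35) / 35 x 100 = 10.6%


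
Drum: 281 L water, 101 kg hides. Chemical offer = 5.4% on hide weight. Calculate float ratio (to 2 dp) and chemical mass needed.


Float ratio = 2.78
Chemical needed = 5.454 kg


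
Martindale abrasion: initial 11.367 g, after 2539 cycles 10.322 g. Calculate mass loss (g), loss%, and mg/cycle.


Loss = 11.367 - 10.322 = 1.045 g
Loss% = 1.045 / 11.367 x 100 = 9.19%
Rate = 1.045 / 2539 x 1000 = 0.412 mg/cycle


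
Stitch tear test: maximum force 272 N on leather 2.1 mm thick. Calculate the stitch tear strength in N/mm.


129.5 N/mm

Stitch tear strength = force / thickness
STS = 272 / 2.1 = 129.5 N/mm


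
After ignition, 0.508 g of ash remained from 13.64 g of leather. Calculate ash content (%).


3.72%

Ash% = 0.508 / 13.64 x 100
Ash% = 3.72%


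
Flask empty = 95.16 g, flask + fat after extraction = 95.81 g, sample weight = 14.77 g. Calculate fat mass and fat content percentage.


Fat mass = 95.81 - 95.16 = 0.65 g
Fat% = 0.65 / 14.77 x 100 = 4.4%


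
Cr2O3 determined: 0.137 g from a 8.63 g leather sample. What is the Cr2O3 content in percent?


1.59%

Cr2O3% = 0.137 / 8.63 x 100
Cr2O3% = 1.59%


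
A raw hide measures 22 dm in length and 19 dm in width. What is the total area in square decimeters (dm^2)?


Area = length x width
Area = 22 x 19 = 418 dm^2


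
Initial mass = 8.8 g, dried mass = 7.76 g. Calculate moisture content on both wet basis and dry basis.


Moisture lost = 8.8 - 7.76 = 1.04 g
Wet basis MC = 1.04 / 8.8 x 100 = 11.8%
Dry basis MC = 1.04 / 7.76 x 100 = 13.4%


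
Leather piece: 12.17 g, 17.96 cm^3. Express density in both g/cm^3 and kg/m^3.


0.678 g/cm^3
678 kg/m^3

Density = 12.17 / 17.96 = 0.678 g/cm^3
Convert: 0.678 x 1000 = 678 kg/m^3


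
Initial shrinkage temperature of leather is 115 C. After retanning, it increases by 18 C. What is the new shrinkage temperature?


New Ts = 115 + 18 = 133 C


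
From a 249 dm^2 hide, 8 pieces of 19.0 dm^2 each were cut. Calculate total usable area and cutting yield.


Total usable = 8 x 19.0 = 152.0 dm^2
Yield = 152.0 / 249 x 100 = 61.0%


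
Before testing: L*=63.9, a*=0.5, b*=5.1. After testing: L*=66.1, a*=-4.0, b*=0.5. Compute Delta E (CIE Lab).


dL = 66.1 - 63.9 = 2.2
da = -4.0 - 0.5 = -4.5
db = 0.5 - 5.1 = -4.6
dE = sqrt((2.2)^2 + (-4.5)^2 + (-4.6)^2) = 6.80


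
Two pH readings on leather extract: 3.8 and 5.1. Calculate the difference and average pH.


Difference = |3.8 - 5.1| = 1.3
Average = (3.8 + 5.1) / 2 = 4.45


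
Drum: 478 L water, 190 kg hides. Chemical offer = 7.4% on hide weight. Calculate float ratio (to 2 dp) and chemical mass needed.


Float ratio = 478 / 190 = 2.52
Chemical = 190 x 7.4 / 100 = 14.06 kg


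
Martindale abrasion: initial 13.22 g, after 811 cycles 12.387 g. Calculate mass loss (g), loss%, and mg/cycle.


Loss = 13.22 - 12.387 = 0.833 g
Loss% = 0.833 / 13.22 x 100 = 6.30%
Rate = 0.833 / 811 x 1000 = 1.027 mg/cycle


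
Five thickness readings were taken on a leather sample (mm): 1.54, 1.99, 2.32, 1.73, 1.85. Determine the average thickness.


1.89 mm


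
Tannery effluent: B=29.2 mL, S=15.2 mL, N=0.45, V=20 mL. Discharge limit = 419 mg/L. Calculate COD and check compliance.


COD = 2520.0 mg/L
Compliant: No

COD = (29.2 - 15.2) x 0.45 x 8000 / 20 = 2520.0 mg/L
Limit: 419 mg/L
Compliant: No


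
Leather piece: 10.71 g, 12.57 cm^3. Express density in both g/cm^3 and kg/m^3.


0.852 g/cm^3
852 kg/m^3

Density = 10.71 / 12.57 = 0.852 g/cm^3
Convert: 0.852 x 1000 = 852 kg/m^3


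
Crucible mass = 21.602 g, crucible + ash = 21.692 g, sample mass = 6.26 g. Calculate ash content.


Ash mass = 0.090 g
Ash content = 1.44%


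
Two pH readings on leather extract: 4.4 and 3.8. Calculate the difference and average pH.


Difference = 0.6
Average pH = 4.10

Difference = |4.4 - 3.8| = 0.6
Average = (4.4 + 3.8) / 2 = 4.10


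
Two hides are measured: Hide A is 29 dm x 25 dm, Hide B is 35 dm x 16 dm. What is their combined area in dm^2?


1285 dm^2

Hide A area = 29 x 25 = 725 dm^2
Hide B area = 35 x 16 = 560 dm^2
Total = 725 + 560 = 1285 dm^2


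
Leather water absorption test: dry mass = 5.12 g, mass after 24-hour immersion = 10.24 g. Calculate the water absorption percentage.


Water absorbed = 10.24 - 5.12 = 5.12 g
WA% = 5.12 / 5.12 x 100 = 100.0%


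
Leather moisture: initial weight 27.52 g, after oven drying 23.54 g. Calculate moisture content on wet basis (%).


Moisture = 27.52 - 23.54 = 3.98 g
MC = 3.98 / 27.52 x 100 = 14.5%


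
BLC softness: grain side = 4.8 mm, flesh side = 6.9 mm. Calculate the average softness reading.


5.85 mm

Average = (4.8 + 6.9) / 2
Average = 5.85 mm


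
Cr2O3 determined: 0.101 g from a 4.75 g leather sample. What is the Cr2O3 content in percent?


Cr2O3% = 0.101 / 4.75 x 100
Cr2O3% = 2.13%


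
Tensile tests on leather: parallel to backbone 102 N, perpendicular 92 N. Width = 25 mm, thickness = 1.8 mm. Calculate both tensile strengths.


Area = 25 x 1.8 = 45.0 mm^2
TS (parallel) = 102 / 45.0 = 2.27 N/mm^2
TS (perpendicular) = 92 / 45.0 = 2.04 N/mm^2


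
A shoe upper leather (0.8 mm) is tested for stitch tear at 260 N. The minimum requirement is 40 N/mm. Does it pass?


STS = 325.0 N/mm
Passes: Yes

STS = 260 / 0.8 = 325.0 N/mm
Minimum required: 40 N/mm
Passes: Yes


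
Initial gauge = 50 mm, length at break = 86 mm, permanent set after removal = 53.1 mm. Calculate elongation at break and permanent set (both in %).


Elongation at break = 72.0%
Permanent set = 6.2%


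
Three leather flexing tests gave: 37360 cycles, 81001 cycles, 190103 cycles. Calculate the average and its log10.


Average = 102821 cycles
log10 = 5.01


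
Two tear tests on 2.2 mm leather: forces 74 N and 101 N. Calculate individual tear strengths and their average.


Tear 1 = 74 / 2.2 = 33.6 N/mm
Tear 2 = 101 / 2.2 = 45.9 N/mm
Average = (33.6 + 45.9) / 2 = 39.8 N/mm


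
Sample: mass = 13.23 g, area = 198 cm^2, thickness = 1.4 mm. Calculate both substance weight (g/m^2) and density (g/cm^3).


SW = 13.23 / 198 x 10000 = 668.2 g/m^2
Volume = 198 x 1.4 / 10 = 27.72 cm^3
Density = 13.23 / 27.72 = 0.477 g/cm^3


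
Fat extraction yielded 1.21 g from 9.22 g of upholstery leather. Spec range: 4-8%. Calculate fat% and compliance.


Fat% = 1.21 / 9.22 x 100 = 13.1%
Spec range: 4-8%
Compliant: No


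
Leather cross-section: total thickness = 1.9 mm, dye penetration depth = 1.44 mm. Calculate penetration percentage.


Penetration% = 1.44 / 1.9 x 100
Penetration = 75.8%


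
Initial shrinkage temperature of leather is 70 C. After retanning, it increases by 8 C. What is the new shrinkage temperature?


New Ts = 70 + 8 = 78 C


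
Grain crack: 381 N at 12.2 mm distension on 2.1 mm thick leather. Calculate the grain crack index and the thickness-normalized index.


Crack index = 381 / 12.2 = 31.2 N/mm
Normalized = 31.2 / 2.1 = 14.9 N/mm per mm


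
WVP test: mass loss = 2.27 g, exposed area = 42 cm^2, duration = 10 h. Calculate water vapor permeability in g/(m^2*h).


WVP = mass_loss / (area x time) x 10000
WVP = 2.27 / (42 x 10) x 10000
WVP = 2.27 / 420 x 10000 = 54.05 g/(m^2*h)


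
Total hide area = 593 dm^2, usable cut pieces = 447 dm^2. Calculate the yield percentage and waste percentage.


Yield = 75.4%
Waste = 24.6%

Yield = 447 / 593 x 100 = 75.4%
Waste = 593 - 447 = 146 dm^2
Waste% = 100 - 75.4 = 24.6%


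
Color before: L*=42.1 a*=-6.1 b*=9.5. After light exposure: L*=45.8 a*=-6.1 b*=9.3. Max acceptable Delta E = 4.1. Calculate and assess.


Delta E = 3.71
Passes: Yes


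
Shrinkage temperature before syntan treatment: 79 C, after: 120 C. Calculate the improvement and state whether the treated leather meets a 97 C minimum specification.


Improvement = 120 - 79 = 41 C
Spec check: 120 C >= 97 C? Yes


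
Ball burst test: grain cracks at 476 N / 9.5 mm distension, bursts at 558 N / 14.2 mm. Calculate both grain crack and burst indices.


Crack index = 476 / 9.5 = 50.1 N/mm
Burst index = 558 / 14.2 = 39.3 N/mm


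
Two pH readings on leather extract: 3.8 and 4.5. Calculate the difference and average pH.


Difference = 0.7
Average pH = 4.15

Difference = |3.8 - 4.5| = 0.7
Average = (3.8 + 4.5) / 2 = 4.15


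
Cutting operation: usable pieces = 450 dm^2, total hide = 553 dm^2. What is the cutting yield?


Yield = usable / total x 100
Yield = 450 / 553 x 100 = 81.4%


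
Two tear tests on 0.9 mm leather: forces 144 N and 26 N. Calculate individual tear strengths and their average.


Tear 1 = 144 / 0.9 = 160.0 N/mm
Tear 2 = 26 / 0.9 = 28.9 N/mm
Average = (160.0 + 28.9) / 2 = 94.5 N/mm


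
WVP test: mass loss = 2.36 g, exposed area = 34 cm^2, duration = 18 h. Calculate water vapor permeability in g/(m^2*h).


38.56 g/(m^2*h)

WVP = mass_loss / (area x time) x 10000
WVP = 2.36 / (34 x 18) x 10000
WVP = 2.36 / 612 x 10000 = 38.56 g/(m^2*h)


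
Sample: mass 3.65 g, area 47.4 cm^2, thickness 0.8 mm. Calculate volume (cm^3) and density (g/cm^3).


Thickness in cm = 0.8 / 10 = 0.08 cm
Volume = 47.4 x 0.08 = 3.792 cm^3
Density = 3.65 / 3.792 = 0.963 g/cm^3


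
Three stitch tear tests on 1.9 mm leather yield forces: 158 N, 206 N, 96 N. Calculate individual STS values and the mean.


STS1 = 158 / 1.9 = 83.2 N/mm
STS2 = 206 / 1.9 = 108.4 N/mm
STS3 = 96 / 1.9 = 50.5 N/mm
Mean = (83.2 + 108.4 + 50.5) / 3 = 80.7 N/mm


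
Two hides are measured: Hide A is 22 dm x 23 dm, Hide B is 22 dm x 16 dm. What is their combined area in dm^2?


858 dm^2


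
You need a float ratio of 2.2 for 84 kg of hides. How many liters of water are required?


Water = hide weight x target ratio
Water = 84 x 2.2 = 184.8 L


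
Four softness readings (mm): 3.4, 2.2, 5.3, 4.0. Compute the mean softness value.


Sum = 3.4 + 2.2 + 5.3 + 4.0
Mean = 14.9 / 4 = 3.73 mm


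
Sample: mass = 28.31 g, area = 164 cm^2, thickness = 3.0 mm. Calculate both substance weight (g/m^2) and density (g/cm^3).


SW = 28.31 / 164 x 10000 = 1726.2 g/m^2
Volume = 164 x 3.0 / 10 = 49.20 cm^3
Density = 28.31 / 49.20 = 0.575 g/cm^3


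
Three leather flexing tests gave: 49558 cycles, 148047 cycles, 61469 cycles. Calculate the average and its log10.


Average = (49558 + 148047 + 61469) / 3 = 86358 cycles
log10(86358) = 4.94


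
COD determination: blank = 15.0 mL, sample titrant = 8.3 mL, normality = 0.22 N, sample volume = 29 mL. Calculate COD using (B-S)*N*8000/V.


COD = (15.0 - 8.3) x 0.22 x 8000 / 29
COD = 6.7 x 0.22 x 8000 / 29
COD = 406.6 mg/L


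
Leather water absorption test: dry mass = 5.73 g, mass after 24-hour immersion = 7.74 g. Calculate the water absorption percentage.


Water absorbed = 7.74 - 5.73 = 2.01 g
WA% = 2.01 / 5.73 x 100 = 35.1%


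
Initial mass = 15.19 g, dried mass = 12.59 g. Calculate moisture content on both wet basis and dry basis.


Wet basis = 17.1%
Dry basis = 20.7%


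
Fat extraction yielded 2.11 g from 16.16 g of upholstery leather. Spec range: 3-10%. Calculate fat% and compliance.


Fat content = 13.1%
Compliant: No


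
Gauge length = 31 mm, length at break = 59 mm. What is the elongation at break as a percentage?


90.3%


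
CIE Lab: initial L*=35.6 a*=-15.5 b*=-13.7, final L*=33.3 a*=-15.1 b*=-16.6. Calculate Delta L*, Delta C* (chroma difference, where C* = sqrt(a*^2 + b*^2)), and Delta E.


Delta L* = -2.3
Delta C* = 1.75
Delta E = 3.72


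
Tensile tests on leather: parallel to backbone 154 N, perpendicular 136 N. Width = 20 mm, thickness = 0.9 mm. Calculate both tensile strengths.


Parallel = 8.56 N/mm^2
Perpendicular = 7.56 N/mm^2

Area = 20 x 0.9 = 18.0 mm^2
TS (parallel) = 154 / 18.0 = 8.56 N/mm^2
TS (perpendicular) = 136 / 18.0 = 7.56 N/mm^2


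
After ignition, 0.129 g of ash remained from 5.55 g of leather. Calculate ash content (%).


Ash% = 0.129 / 5.55 x 100
Ash% = 2.32%


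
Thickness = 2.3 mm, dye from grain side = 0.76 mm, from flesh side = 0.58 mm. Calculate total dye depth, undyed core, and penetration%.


Total dyed = 0.76 + 0.58 = 1.34 mm
Undyed core = 2.3 - 1.34 = 0.96 mm
Penetration = 1.34 / 2.3 x 100 = 58.3%


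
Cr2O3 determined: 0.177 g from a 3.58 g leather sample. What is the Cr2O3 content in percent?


Cr2O3% = 0.177 / 3.58 x 100
Cr2O3% = 4.94%


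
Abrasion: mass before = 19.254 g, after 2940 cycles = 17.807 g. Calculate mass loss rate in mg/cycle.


0.492 mg/cycle


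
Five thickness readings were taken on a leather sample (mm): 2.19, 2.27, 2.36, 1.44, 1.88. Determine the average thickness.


2.03 mm

Sum = 2.19 + 2.27 + 2.36 + 1.44 + 1.88 = 10.14
Average = 10.14 / 5 = 2.03 mm


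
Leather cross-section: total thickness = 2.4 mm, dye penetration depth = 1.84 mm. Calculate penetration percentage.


Penetration% = 1.84 / 2.4 x 100
Penetration = 76.7%


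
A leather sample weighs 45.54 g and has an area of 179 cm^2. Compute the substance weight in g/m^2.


Substance weight = mass / area x 10000
SW = 45.54 / 179 x 10000
SW = 2544.1 g/m^2


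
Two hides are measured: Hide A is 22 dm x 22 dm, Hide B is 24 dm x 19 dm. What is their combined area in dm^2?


940 dm^2

Hide A area = 22 x 22 = 484 dm^2
Hide B area = 24 x 19 = 456 dm^2
Total = 484 + 456 = 940 dm^2


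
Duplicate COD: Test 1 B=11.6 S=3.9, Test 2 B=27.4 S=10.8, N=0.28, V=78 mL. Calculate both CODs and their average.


COD1 = (11.6 - 3.9) x 0.28 x 8000 / 78 = 221.1 mg/L
COD2 = (27.4 - 10.8) x 0.28 x 8000 / 78 = 476.7 mg/L
Average = (221.1 + 476.7) / 2 = 348.9 mg/L


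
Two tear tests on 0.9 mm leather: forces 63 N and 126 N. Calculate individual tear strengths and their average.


Tear 1 = 70.0 N/mm
Tear 2 = 140.0 N/mm
Average = 105.0 N/mm

Tear 1 = 63 / 0.9 = 70.0 N/mm
Tear 2 = 126 / 0.9 = 140.0 N/mm
Average = (70.0 + 140.0) / 2 = 105.0 N/mm


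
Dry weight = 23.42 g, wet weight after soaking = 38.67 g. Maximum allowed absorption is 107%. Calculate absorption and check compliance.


Absorption = 65.1%
Compliant: Yes


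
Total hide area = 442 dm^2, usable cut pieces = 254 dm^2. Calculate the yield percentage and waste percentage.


Yield = 57.5%
Waste = 42.5%

Yield = 254 / 442 x 100 = 57.5%
Waste = 442 - 254 = 188 dm^2
Waste% = 100 - 57.5 = 42.5%


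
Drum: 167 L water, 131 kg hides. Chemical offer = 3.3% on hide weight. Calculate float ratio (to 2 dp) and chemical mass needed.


Float ratio = 167 / 131 = 1.27
Chemical = 131 x 3.3 / 100 = 4.323 kg


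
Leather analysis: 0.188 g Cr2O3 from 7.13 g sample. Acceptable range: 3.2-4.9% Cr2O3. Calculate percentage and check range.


Cr2O3 = 2.64%
Within range: No


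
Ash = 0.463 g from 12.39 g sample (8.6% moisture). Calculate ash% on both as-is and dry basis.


As-is ash% = 0.463 / 12.39 x 100 = 3.74%
Dry mass = 12.39 x (100 - 8.6) / 100 = 11.32446 g
Dry-basis ash% = 0.463 / 11.32446 x 100 = 4.09%


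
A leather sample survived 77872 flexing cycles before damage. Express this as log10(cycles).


4.89

log10(77872) = 4.89


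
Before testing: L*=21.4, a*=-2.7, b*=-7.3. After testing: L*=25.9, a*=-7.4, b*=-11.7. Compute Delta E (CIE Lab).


dL = 25.9 - 21.4 = 4.5
da = -7.4 - (-2.7) = -4.7
db = -11.7 - (-7.3) = -4.4
dE = sqrt((4.5)^2 + (-4.7)^2 + (-4.4)^2) = 7.85
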